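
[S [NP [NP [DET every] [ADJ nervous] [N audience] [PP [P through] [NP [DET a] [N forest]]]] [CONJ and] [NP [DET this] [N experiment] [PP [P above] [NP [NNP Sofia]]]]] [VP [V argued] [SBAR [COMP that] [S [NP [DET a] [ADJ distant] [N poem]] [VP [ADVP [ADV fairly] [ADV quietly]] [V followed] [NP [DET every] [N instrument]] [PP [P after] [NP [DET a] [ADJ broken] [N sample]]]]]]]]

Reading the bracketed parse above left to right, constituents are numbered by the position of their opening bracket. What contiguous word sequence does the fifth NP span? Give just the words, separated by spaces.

Sofia

Opening `[NP` markers occur at word positions 1, 1, 5, 8, 11, 14, 20, 23; the fifth of these opens the constituent [NP Sofia].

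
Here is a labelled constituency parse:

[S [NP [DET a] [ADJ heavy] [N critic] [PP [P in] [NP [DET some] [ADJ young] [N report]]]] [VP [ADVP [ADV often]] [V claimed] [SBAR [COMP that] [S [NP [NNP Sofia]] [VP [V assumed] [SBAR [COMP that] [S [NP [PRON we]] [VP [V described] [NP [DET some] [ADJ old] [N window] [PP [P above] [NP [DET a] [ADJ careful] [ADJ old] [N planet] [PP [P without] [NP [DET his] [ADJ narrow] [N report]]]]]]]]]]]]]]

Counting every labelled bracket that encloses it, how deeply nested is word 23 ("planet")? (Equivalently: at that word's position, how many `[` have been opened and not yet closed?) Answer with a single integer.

Path from the root down to the word: S → VP → SBAR → S → VP → SBAR → S → VP → NP → PP → NP → N. That is 12 enclosing brackets.

12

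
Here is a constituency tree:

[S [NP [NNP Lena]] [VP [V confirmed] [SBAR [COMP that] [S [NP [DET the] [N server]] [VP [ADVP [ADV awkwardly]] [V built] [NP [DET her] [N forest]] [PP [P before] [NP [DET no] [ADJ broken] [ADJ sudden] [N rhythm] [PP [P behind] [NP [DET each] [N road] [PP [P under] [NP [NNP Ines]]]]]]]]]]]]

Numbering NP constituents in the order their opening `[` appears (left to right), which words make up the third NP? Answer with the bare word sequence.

The NP opening brackets appear, in order, over: "Lena"; "the server"; "her forest"; "no broken sudden rhythm behind each road under Ines"; "each road under Ines"; "Ines". The third one spans "her forest".

her forest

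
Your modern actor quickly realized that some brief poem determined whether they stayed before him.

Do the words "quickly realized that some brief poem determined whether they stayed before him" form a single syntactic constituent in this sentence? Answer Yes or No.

Yes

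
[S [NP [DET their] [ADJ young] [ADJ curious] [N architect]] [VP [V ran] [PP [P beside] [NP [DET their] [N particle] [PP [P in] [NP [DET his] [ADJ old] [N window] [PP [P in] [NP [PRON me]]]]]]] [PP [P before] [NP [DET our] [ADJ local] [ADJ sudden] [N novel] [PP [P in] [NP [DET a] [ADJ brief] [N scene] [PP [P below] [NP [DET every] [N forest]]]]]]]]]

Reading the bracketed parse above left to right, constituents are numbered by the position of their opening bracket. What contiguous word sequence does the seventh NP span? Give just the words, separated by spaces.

every forest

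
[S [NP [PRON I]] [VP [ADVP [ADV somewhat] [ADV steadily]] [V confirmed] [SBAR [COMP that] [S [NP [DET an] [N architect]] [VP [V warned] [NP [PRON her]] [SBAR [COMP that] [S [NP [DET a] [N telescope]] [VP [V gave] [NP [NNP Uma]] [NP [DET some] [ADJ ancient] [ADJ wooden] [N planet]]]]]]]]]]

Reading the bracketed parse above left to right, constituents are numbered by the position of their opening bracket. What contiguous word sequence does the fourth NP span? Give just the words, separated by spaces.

a telescope

Opening `[NP` markers occur at word positions 1, 6, 9, 11, 14, 15; the fourth of these opens the constituent [NP a telescope].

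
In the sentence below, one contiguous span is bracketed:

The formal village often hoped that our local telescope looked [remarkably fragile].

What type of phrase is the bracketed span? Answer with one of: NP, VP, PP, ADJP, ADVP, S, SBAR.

"fragile" is the head of the bracketed span, so the span is an adjective phrase: ADJP.

ADJP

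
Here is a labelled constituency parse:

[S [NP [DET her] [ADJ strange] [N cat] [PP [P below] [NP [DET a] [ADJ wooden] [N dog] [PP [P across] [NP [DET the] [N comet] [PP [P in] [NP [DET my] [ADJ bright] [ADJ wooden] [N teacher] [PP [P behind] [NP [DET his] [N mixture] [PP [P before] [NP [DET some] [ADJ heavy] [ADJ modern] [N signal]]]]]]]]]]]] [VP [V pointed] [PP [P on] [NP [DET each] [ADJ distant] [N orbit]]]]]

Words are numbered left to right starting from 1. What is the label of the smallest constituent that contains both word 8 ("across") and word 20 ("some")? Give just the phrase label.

The smallest bracket enclosing both words is [PP across the comet in my bright wooden teacher behind his mixture before some heavy modern signal], so the label is PP.

PP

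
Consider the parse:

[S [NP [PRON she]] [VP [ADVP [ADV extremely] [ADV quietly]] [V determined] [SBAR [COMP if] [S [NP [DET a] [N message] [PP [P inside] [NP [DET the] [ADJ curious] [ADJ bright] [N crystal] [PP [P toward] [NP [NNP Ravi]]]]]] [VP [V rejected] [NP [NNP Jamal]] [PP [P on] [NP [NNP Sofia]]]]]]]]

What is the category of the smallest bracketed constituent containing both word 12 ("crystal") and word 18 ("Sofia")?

Word 12 lies under S → VP → SBAR → S → NP → PP → NP → N; word 18 lies under S → VP → SBAR → S → VP → PP → NP → NNP. The lowest shared node is the S.

S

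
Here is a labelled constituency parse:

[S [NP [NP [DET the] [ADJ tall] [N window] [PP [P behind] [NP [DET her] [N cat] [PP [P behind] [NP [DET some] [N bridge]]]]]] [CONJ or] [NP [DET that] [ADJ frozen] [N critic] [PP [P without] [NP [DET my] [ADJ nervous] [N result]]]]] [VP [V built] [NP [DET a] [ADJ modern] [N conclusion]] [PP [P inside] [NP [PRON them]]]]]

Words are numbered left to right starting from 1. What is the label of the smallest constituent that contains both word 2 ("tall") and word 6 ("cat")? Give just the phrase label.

NP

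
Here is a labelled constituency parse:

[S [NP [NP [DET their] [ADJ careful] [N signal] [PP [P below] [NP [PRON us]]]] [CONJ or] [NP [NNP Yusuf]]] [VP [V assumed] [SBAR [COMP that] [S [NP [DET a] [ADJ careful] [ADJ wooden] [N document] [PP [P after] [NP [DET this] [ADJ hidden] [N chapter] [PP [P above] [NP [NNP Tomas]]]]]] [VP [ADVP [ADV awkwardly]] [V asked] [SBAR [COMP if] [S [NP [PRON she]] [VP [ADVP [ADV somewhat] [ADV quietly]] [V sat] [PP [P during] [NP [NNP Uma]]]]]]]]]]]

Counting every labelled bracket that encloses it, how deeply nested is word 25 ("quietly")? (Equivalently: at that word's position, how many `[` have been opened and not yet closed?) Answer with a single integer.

The word sits inside ADV, which is inside ADVP, inside VP, inside S, inside SBAR, inside VP, inside S, inside SBAR, inside VP, inside S — 10 brackets in all.

10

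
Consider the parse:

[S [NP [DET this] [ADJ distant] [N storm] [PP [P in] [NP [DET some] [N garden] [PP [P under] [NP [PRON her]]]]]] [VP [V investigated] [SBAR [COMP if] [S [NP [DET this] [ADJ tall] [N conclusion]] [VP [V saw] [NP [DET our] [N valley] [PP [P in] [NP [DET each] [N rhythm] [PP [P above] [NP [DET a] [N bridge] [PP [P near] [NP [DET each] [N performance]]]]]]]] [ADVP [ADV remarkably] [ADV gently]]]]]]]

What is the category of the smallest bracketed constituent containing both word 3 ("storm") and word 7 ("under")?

NP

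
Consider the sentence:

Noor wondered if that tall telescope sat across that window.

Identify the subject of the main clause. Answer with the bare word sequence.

Noor

"Noor" is the NP that combines with the VP headed by "wondered" to form the main clause — the subject.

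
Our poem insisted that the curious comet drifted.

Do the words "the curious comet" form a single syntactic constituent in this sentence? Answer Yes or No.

The sequence corresponds to a single NP node — the noun phrase "the curious comet".

Yes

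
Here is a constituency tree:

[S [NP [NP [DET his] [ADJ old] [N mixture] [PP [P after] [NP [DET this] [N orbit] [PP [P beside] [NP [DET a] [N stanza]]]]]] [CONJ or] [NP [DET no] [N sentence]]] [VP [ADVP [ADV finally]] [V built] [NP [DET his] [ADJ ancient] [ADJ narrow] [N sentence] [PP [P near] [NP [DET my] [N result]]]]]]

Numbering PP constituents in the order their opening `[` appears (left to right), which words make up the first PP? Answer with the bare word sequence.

after this orbit beside a stanza

Opening `[PP` markers occur at word positions 4, 7, 19; the first of these opens the constituent [PP after this orbit beside a stanza].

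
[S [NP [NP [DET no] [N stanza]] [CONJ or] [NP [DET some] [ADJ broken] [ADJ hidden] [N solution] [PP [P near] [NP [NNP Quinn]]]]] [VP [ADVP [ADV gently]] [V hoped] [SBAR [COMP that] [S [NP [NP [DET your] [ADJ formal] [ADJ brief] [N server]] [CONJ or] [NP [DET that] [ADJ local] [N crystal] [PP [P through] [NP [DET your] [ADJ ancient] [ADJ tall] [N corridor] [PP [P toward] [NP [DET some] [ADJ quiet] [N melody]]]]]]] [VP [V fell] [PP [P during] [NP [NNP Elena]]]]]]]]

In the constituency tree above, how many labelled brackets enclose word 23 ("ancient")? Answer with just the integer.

9

Counting open brackets not yet closed at "ancient": [S [VP [SBAR [S [NP [NP [PP [NP [ADJ = 9.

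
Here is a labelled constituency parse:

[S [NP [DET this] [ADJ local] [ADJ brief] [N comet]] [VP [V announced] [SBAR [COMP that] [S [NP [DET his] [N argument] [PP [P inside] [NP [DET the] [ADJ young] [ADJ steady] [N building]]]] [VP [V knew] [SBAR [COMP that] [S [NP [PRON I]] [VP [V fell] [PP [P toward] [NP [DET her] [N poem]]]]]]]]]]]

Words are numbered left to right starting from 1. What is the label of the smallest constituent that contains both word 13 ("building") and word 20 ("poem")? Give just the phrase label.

Word 13 lies under S → VP → SBAR → S → NP → PP → NP → N; word 20 lies under S → VP → SBAR → S → VP → SBAR → S → VP → PP → NP → N. The lowest shared node is the S.

S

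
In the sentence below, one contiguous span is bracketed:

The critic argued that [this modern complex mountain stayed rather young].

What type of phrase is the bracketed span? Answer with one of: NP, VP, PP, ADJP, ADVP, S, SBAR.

S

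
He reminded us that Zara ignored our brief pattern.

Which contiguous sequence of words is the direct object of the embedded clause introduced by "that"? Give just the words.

The verb of the embedded clause introduced by "that" is "ignored"; its direct object is the NP "our brief pattern".

our brief pattern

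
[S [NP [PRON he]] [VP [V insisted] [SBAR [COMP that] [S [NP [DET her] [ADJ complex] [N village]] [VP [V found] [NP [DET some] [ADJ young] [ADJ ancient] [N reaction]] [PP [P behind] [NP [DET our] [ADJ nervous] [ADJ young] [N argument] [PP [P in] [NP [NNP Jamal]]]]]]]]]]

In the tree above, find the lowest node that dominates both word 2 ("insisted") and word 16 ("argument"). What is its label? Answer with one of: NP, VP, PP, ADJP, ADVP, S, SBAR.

The smallest bracket enclosing both words is [VP insisted that her complex village found some young ancient reaction behind our nervous young argument in Jamal], so the label is VP.

VP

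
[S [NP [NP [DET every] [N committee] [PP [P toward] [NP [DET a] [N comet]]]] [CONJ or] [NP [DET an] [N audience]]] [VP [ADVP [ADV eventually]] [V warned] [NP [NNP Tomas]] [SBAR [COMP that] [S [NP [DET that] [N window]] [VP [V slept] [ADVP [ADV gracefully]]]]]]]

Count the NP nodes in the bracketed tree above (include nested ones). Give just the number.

6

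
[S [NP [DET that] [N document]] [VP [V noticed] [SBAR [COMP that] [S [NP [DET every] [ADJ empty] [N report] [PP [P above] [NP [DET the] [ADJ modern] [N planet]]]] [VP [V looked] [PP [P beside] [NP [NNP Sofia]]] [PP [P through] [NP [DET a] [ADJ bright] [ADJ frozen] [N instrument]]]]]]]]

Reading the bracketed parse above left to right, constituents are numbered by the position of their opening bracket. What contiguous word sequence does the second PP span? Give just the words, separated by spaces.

beside Sofia

The PP opening brackets appear, in order, over: "above the modern planet"; "beside Sofia"; "through a bright frozen instrument". The second one spans "beside Sofia".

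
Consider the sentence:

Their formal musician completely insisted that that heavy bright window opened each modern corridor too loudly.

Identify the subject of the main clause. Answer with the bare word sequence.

The subject of the main clause is the NP immediately before the verb "insisted": "their formal musician".

their formal musician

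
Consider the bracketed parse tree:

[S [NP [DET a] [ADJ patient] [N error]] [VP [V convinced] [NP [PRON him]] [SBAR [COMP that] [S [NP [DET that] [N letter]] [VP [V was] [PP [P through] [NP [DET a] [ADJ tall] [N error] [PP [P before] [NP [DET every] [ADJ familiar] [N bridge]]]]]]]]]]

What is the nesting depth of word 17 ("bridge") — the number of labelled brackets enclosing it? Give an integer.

The word sits inside N, which is inside NP, inside PP, inside NP, inside PP, inside VP, inside S, inside SBAR, inside VP, inside S — 10 brackets in all.

10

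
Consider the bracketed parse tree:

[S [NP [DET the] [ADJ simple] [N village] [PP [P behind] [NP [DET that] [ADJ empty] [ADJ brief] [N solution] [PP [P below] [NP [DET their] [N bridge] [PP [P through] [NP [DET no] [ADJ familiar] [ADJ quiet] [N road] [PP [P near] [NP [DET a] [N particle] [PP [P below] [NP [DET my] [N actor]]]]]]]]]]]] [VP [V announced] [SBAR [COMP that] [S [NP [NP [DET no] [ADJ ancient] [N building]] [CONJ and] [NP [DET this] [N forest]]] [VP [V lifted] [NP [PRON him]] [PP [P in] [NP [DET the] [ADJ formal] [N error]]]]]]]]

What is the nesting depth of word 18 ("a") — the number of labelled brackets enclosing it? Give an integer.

11

Counting open brackets not yet closed at "a": [S [NP [PP [NP [PP [NP [PP [NP [PP [NP [DET = 11.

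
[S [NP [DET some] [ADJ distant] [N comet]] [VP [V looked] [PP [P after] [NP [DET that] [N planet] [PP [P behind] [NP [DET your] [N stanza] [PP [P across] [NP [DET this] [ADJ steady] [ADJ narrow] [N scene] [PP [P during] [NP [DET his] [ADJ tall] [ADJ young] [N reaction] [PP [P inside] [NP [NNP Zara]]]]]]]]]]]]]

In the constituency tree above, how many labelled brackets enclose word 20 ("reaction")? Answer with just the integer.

The word sits inside N, which is inside NP, inside PP, inside NP, inside PP, inside NP, inside PP, inside NP, inside PP, inside VP, inside S — 11 brackets in all.

11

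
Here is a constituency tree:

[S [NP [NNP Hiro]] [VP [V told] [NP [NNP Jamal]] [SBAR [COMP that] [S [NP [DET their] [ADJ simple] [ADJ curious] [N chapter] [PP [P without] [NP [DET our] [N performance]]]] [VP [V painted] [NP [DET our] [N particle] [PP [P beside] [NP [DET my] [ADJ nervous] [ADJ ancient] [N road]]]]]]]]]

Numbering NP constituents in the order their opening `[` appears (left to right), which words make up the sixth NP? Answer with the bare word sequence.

my nervous ancient road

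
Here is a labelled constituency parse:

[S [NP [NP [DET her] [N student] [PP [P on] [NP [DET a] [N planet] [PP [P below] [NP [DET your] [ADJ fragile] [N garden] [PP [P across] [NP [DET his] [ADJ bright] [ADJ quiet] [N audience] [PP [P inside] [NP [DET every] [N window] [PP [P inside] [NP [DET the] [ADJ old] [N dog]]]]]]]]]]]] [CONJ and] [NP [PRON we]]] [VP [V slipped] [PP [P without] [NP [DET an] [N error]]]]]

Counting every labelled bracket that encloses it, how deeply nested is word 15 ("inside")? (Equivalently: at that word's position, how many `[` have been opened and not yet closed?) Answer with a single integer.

Counting open brackets not yet closed at "inside": [S [NP [NP [PP [NP [PP [NP [PP [NP [PP [P = 11.

11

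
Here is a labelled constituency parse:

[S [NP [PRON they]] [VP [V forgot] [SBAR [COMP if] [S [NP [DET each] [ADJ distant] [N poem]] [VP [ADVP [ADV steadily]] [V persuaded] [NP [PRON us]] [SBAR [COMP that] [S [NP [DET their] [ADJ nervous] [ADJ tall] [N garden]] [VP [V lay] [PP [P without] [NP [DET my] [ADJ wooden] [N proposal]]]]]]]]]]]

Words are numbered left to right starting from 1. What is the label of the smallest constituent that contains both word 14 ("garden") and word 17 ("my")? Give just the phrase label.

S

The smallest bracket enclosing both words is [S their nervous tall garden lay without my wooden proposal], so the label is S.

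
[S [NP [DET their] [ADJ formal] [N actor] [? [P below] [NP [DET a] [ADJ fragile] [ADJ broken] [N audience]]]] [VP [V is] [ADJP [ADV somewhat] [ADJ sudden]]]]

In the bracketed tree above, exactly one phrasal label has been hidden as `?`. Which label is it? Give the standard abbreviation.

A constituent whose immediate children are P 'below', NP is a prepositional phrase: PP.

PP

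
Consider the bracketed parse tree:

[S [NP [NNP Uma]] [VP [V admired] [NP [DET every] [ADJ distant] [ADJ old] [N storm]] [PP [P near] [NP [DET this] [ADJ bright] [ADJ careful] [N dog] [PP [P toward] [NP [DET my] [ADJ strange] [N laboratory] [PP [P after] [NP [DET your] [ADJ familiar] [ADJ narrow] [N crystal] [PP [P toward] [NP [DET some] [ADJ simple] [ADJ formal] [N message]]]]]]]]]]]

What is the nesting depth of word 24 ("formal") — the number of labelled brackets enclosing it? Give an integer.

Path from the root down to the word: S → VP → PP → NP → PP → NP → PP → NP → PP → NP → ADJ. That is 11 enclosing brackets.

11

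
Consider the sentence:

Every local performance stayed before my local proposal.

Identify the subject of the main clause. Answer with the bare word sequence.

The subject of the main clause is the NP immediately before the verb "stayed": "every local performance".

every local performance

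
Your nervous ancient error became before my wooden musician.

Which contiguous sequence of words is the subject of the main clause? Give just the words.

your nervous ancient error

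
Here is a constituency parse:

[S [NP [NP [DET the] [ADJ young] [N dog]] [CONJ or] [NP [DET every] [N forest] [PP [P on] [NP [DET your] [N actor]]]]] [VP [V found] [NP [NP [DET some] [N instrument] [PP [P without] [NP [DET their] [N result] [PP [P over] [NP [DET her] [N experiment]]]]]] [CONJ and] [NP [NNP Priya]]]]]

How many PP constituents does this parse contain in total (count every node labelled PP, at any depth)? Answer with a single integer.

3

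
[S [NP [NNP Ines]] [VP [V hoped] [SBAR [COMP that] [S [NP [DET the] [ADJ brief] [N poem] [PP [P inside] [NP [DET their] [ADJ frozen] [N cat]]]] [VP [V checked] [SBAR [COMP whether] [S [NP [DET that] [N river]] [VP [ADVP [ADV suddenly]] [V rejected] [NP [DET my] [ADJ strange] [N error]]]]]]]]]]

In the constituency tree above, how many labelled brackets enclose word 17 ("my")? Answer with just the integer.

10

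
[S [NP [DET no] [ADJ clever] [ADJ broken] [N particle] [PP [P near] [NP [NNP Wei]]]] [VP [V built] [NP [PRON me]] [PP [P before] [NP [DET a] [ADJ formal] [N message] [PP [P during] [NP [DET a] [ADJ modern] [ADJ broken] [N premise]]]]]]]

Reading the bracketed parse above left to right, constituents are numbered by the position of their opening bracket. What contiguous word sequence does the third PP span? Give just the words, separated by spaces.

during a modern broken premise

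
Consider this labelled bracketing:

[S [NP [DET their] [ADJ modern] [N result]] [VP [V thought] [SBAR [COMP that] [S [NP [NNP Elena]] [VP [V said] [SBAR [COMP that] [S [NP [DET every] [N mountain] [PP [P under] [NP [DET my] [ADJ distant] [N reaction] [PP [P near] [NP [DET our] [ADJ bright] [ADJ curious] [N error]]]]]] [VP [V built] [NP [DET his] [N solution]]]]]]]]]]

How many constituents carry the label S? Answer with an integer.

Listing each S by its span: [S their modern result thought that Elena said that every mountain under my distant reaction near our bright curious error built his solution]; [S Elena said that every mountain under my distant reaction near our bright curious error built his solution]; [S every mountain under my distant reaction near our bright curious error built his solution] — that makes 3.

3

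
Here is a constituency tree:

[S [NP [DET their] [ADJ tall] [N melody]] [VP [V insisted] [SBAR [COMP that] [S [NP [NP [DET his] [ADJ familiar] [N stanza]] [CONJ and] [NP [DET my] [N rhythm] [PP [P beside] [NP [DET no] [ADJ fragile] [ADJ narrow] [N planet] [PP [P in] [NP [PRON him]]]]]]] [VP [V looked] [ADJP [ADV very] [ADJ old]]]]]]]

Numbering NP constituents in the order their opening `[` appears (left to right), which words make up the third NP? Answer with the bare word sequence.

his familiar stanza

In left-to-right order the NP constituents are "their tall melody"; "his familiar stanza and my rhythm beside no fragile narrow planet in him"; "his familiar stanza"; "my rhythm beside no fragile narrow planet in him"; "no fragile narrow planet in him"; "him". Number 3 is "his familiar stanza".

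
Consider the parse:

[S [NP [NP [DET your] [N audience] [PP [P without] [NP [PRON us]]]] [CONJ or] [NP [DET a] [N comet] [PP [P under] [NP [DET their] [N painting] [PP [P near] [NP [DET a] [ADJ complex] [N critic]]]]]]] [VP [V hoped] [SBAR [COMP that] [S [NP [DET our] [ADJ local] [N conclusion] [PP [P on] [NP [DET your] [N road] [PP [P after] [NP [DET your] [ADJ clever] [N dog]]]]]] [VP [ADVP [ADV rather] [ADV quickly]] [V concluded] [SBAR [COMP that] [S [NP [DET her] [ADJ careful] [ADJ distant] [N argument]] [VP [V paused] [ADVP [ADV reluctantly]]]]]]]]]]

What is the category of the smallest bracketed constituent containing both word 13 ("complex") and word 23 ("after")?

The smallest bracket enclosing both words is [S your audience without us or a comet under their painting near a complex critic hoped that our local conclusion on your road after your clever dog rather quickly concluded that her careful distant argument paused reluctantly], so the label is S.

S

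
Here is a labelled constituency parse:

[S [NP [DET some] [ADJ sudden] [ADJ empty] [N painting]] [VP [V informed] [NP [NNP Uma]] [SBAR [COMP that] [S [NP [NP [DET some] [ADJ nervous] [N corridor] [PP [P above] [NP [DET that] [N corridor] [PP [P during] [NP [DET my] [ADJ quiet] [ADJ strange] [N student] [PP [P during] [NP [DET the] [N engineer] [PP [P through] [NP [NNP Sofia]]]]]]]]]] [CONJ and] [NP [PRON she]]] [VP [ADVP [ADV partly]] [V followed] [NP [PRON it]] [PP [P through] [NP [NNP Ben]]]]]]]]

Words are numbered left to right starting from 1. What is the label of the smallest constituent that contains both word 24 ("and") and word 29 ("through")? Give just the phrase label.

S

Word 24 lies under S → VP → SBAR → S → NP → CONJ; word 29 lies under S → VP → SBAR → S → VP → PP → P. The lowest shared node is the S.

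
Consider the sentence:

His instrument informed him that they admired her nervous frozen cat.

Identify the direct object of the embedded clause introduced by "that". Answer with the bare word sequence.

her nervous frozen cat

"admired" heads the VP of the embedded clause introduced by "that", and "her nervous frozen cat" is its direct object.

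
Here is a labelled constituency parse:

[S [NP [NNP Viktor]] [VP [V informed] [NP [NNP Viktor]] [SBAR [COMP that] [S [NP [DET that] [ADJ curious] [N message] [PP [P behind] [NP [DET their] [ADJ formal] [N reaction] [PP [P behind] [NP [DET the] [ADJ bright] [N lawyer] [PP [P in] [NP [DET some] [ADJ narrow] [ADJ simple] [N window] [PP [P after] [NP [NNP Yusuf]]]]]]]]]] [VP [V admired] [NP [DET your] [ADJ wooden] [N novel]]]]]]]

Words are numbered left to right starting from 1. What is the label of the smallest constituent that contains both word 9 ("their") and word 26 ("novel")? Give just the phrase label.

S

Both words fall inside [S that curious message behind their formal reaction behind the bright lawyer in some narrow simple window after Yusuf admired your wooden novel] (words 5–26), and no smaller constituent contains them both. Label: S.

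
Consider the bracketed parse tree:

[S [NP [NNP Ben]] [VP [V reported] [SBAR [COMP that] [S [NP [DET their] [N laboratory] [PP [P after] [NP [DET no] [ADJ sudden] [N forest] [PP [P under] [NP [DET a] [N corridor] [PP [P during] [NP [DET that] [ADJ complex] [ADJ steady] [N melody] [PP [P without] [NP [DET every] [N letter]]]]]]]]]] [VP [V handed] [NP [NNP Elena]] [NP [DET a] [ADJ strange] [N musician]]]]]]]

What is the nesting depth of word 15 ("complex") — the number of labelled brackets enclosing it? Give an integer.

Counting open brackets not yet closed at "complex": [S [VP [SBAR [S [NP [PP [NP [PP [NP [PP [NP [ADJ = 12.

12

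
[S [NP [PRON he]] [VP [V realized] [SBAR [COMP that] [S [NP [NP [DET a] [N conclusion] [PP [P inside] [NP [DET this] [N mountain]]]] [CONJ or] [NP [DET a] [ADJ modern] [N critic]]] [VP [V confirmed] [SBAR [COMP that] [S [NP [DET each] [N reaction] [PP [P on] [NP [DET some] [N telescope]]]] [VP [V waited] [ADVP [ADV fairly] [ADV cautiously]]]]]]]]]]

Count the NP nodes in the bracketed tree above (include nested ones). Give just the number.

7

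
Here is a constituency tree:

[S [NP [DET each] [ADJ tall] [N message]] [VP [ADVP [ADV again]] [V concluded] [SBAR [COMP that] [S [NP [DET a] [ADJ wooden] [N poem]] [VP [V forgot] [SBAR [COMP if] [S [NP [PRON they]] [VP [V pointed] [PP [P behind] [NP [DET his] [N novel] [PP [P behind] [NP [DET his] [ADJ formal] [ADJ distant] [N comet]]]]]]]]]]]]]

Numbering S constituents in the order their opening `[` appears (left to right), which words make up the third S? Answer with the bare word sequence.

Opening `[S` markers occur at word positions 1, 7, 12; the third of these opens the constituent [S they pointed behind his novel behind his formal distant comet].

they pointed behind his novel behind his formal distant comet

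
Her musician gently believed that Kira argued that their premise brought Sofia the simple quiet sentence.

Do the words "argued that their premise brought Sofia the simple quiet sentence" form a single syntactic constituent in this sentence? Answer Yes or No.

Yes

These words form the whole verb phrase headed by "argued", so yes — one constituent.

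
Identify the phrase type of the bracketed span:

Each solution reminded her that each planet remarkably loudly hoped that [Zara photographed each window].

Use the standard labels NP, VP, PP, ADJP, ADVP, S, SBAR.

S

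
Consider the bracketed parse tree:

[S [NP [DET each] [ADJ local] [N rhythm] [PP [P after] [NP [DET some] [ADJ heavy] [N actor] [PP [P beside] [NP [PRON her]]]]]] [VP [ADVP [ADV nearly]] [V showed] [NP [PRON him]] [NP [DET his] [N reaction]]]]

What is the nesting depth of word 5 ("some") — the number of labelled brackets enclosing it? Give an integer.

Counting open brackets not yet closed at "some": [S [NP [PP [NP [DET = 5.

5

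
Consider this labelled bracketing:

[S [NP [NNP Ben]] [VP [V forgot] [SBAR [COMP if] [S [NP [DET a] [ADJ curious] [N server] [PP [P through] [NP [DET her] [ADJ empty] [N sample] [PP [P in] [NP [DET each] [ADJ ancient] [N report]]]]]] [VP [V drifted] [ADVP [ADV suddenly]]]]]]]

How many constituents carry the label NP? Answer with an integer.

4

Scanning left to right, an opening `[NP` appears at word positions 1, 4, 8, 12 — 4 in total.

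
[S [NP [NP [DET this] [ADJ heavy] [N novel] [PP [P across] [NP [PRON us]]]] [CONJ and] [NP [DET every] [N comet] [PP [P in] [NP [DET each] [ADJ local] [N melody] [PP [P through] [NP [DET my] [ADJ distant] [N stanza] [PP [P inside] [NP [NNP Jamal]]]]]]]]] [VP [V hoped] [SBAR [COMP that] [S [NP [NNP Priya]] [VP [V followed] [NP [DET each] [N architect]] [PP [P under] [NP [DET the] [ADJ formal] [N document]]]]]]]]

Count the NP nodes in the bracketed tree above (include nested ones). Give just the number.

10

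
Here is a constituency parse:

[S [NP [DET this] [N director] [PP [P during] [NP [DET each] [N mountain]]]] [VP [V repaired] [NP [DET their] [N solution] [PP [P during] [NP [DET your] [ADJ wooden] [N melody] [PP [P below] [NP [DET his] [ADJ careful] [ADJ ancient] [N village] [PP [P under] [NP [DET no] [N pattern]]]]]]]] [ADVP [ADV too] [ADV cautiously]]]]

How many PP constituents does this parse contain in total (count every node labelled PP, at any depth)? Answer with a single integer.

Listing each PP by its span: [PP during each mountain]; [PP during your wooden melody below his careful ancient village under no pattern]; [PP below his careful ancient village under no pattern]; [PP under no pattern] — that makes 4.

4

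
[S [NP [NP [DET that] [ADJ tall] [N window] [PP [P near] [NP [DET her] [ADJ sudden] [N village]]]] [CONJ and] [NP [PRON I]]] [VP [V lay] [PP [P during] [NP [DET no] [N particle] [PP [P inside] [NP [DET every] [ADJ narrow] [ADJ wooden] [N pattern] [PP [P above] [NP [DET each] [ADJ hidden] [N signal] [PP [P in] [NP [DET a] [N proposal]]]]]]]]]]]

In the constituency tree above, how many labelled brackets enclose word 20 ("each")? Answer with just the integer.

Path from the root down to the word: S → VP → PP → NP → PP → NP → PP → NP → DET. That is 9 enclosing brackets.

9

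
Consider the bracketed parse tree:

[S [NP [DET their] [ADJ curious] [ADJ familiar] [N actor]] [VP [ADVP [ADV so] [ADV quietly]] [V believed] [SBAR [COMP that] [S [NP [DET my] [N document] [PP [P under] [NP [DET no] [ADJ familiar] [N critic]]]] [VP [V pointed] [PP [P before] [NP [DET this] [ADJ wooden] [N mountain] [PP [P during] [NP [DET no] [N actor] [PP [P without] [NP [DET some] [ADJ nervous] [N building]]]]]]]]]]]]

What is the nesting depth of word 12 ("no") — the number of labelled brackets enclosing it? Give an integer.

8

Counting open brackets not yet closed at "no": [S [VP [SBAR [S [NP [PP [NP [DET = 8.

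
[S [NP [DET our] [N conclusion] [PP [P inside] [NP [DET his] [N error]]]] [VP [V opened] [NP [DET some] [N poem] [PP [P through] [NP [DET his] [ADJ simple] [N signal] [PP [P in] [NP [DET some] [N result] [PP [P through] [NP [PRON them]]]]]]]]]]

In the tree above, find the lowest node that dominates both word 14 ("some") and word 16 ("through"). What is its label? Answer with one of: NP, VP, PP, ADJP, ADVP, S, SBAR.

NP

The smallest bracket enclosing both words is [NP some result through them], so the label is NP.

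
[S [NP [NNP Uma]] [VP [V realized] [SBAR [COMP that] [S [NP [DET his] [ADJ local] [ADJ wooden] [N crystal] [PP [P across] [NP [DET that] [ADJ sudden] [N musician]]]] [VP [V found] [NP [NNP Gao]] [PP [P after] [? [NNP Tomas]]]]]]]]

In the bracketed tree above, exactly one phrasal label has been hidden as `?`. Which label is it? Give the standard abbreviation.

NP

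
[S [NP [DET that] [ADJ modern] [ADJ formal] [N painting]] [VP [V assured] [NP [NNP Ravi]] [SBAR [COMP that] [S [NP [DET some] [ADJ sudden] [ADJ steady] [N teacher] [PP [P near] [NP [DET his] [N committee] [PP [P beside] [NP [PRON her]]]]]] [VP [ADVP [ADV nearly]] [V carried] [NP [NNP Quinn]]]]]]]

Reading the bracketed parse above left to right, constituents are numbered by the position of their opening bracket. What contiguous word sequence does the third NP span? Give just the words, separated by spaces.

some sudden steady teacher near his committee beside her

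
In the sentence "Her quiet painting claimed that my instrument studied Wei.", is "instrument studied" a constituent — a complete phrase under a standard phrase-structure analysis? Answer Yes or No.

No

The smallest constituent containing the whole sequence is the clause [S my instrument studied Wei], but the sequence is only part of it — it straddles the boundary between noun phrase "my instrument" and verb phrase "studied Wei".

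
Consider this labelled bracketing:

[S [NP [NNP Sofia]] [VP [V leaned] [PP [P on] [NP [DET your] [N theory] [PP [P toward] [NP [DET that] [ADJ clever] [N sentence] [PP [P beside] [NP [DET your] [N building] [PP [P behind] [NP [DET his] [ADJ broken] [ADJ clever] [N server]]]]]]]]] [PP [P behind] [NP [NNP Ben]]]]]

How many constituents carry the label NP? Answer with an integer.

The NP constituents are: [NP Sofia]; [NP your theory toward that clever sentence beside your building behind his broken clever server]; [NP that clever sentence beside your building behind his broken clever server]; [NP your building behind his broken clever server]; [NP his broken clever server]; [NP Ben]. Total: 6.

6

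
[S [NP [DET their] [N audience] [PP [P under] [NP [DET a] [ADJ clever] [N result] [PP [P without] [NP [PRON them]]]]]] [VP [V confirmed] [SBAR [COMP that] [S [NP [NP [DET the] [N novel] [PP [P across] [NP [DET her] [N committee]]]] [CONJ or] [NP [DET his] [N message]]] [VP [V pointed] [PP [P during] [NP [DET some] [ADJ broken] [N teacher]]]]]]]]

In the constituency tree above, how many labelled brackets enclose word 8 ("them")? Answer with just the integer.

Counting open brackets not yet closed at "them": [S [NP [PP [NP [PP [NP [PRON = 7.

7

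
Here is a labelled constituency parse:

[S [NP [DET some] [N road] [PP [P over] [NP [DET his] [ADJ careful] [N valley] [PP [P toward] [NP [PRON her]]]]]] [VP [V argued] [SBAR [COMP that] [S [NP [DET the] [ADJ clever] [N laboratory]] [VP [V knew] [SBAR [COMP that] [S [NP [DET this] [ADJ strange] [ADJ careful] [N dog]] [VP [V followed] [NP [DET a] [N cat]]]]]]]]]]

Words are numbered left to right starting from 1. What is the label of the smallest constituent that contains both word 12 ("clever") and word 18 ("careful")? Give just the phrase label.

S

Word 12 lies under S → VP → SBAR → S → NP → ADJ; word 18 lies under S → VP → SBAR → S → VP → SBAR → S → NP → ADJ. The lowest shared node is the S.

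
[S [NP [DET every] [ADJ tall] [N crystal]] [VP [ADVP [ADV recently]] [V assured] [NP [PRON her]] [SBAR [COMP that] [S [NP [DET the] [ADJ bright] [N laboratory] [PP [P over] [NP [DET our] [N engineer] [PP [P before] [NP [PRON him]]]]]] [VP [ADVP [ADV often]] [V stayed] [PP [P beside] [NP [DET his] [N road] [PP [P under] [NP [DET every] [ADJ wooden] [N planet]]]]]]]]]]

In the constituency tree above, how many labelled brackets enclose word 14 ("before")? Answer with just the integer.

Path from the root down to the word: S → VP → SBAR → S → NP → PP → NP → PP → P. That is 9 enclosing brackets.

9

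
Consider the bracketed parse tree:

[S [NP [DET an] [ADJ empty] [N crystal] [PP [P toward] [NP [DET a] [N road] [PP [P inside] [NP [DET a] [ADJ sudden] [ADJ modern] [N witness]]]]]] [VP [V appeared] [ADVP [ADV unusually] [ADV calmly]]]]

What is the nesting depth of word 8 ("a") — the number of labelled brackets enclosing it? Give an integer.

7

Path from the root down to the word: S → NP → PP → NP → PP → NP → DET. That is 7 enclosing brackets.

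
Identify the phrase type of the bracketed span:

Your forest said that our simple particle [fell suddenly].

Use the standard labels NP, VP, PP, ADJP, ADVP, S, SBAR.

VP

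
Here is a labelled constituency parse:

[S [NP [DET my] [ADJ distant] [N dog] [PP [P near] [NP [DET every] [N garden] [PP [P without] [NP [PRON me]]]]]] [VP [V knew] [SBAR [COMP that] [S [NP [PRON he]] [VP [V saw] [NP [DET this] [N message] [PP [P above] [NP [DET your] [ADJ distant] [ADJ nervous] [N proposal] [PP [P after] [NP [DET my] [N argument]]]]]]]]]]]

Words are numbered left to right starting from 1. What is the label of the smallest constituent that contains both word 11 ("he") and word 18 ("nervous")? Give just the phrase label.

Both words fall inside [S he saw this message above your distant nervous proposal after my argument] (words 11–22), and no smaller constituent contains them both. Label: S.

S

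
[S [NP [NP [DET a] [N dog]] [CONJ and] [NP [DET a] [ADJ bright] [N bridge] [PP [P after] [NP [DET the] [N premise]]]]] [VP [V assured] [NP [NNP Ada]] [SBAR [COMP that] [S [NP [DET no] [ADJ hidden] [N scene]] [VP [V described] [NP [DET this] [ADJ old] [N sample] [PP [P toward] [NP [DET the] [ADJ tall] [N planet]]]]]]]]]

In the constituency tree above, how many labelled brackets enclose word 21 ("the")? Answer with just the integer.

9

Path from the root down to the word: S → VP → SBAR → S → VP → NP → PP → NP → DET. That is 9 enclosing brackets.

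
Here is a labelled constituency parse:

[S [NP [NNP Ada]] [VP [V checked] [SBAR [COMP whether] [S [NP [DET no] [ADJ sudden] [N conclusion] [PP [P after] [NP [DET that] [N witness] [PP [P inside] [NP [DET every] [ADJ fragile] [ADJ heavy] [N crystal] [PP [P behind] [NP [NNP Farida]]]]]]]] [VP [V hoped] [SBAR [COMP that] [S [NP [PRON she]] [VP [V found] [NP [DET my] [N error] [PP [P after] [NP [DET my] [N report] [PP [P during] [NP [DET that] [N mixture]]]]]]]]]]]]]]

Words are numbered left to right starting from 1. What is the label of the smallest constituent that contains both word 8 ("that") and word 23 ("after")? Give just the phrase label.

S

The smallest bracket enclosing both words is [S no sudden conclusion after that witness inside every fragile heavy crystal behind Farida hoped that she found my error after my report during that mixture], so the label is S.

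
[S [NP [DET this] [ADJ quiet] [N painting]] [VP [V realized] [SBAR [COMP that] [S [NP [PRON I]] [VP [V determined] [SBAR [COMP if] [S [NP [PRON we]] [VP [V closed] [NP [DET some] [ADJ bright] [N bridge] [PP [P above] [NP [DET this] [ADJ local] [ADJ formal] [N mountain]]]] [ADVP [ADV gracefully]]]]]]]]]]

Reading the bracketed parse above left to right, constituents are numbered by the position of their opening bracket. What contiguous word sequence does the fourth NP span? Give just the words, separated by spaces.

some bright bridge above this local formal mountain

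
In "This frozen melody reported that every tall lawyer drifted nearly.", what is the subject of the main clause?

this frozen melody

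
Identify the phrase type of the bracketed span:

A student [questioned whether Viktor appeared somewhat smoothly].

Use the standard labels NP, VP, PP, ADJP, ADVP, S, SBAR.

VP

The bracketed span "questioned whether Viktor appeared somewhat smoothly" is headed by "questioned", making it a verb phrase (VP).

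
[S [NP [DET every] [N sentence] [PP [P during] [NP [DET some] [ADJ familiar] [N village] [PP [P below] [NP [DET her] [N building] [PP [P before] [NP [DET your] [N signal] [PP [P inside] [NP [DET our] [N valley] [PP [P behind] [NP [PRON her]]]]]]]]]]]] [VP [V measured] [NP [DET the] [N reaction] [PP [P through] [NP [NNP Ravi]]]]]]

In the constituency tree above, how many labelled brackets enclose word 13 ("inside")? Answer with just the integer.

10

Path from the root down to the word: S → NP → PP → NP → PP → NP → PP → NP → PP → P. That is 10 enclosing brackets.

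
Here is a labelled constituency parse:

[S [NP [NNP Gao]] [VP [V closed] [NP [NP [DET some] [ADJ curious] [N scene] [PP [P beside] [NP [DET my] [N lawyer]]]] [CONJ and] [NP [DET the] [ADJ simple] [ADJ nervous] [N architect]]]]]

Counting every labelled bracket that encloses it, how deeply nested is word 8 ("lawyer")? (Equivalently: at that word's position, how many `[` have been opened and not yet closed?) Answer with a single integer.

The word sits inside N, which is inside NP, inside PP, inside NP, inside NP, inside VP, inside S — 7 brackets in all.

7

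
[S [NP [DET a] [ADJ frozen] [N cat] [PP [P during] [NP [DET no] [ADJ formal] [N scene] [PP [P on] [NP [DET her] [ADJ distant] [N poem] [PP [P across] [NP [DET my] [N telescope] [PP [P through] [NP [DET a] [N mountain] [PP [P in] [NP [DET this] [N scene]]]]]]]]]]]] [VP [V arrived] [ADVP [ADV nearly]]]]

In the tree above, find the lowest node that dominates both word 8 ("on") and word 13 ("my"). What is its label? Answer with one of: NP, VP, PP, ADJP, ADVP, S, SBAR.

Word 8 lies under S → NP → PP → NP → PP → P; word 13 lies under S → NP → PP → NP → PP → NP → PP → NP → DET. The lowest shared node is the PP.

PP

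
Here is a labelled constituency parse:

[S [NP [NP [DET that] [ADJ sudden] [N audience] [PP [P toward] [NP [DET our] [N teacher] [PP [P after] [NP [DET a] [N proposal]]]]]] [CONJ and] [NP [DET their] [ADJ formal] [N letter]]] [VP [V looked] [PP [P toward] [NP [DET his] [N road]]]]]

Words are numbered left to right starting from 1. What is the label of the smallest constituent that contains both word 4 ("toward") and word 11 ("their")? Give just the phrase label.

NP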